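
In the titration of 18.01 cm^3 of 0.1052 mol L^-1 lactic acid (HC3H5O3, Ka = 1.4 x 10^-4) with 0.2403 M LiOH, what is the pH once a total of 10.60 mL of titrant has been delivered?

n(acid) = 0.1052 x 0.01801 = 0.001895 mol; n(LiOH) added = 0.2403 x 0.01060 = 0.002547 mol.
Base is in excess by 0.002547 - 0.001895 = 0.0006525 mol in a total volume of 0.02861 L.
[OH^-] = 0.0006525/0.02861 = 0.02281 M, so pOH = 1.64 and pH = 14.00 - 1.64 = 12.36.

12.36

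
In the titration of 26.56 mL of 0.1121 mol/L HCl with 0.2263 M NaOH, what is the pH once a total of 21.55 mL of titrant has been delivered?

12.60

n(acid) = 0.1121 x 0.02656 = 0.002977 mol; n(NaOH) added = 0.2263 x 0.02155 = 0.004877 mol.
Base is in excess by 0.004877 - 0.002977 = 0.001899 mol in a total volume of 0.04811 L.
[OH^-] = 0.001899/0.04811 = 0.03948 M, so pOH = 1.40 and pH = 14.00 - 1.40 = 12.60.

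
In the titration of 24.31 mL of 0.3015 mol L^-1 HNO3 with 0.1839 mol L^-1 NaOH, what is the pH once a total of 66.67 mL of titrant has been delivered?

n(acid) = 0.3015 x 0.02431 = 0.007329 mol; n(NaOH) added = 0.1839 x 0.06667 = 0.01226 mol.
Base is in excess by 0.01226 - 0.007329 = 0.004931 mol in a total volume of 0.09098 L.
[OH^-] = 0.004931/0.09098 = 0.05420 M, so pOH = 1.27 and pH = 14.00 - 1.27 = 12.73.

12.73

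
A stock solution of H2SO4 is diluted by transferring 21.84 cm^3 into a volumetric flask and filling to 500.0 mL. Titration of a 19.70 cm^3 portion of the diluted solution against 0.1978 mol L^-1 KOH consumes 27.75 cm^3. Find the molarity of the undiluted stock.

3.19 M

n(KOH) = 0.1978 x 0.02775 = 0.005489 mol.
n(H2SO4) in the aliquot = 0.005489 x 1/2 = 0.002744 mol.
[diluted H2SO4] = 0.002744 / 0.01970 = 0.1393 M.
Dilution factor = 500.0/21.84 = 22.89, so [stock] = 0.1393 x 22.89 = 3.19 M.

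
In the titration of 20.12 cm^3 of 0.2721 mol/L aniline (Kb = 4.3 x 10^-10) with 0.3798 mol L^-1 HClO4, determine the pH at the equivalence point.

2.72

n(C6H5NH2) = 0.2721 x 0.02012 = 0.005475 mol; V(HClO4) at equivalence = 0.005475/0.3798 = 0.01441 L.
At equivalence the base is fully converted to C6H5NH3+; total volume = 0.03453 L, so [C6H5NH3+] = 0.005475/0.03453 = 0.1585 M.
Ka(C6H5NH3+) = Kw/Kb = 1.0e-14 / 4.3 x 10^-10 = 2.33e-5.
[H^+] = sqrt(Ka x [C6H5NH3+]) = sqrt(2.33e-5 x 0.1585) = 0.00192 M.
pH = -log(0.00192) = 2.72.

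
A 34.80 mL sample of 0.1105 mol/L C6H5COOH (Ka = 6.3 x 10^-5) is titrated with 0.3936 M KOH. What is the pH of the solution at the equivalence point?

n(C6H5COOH) = 0.1105 x 0.03480 = 0.003845 mol; V(KOH) at equivalence = 0.003845/0.3936 = 0.009770 L.
At equivalence all the acid is converted to C6H5COO-; total volume = 0.03480 + 0.009770 = 0.04457 L, so [C6H5COO-] = 0.003845/0.04457 = 0.08628 M.
Kb = Kw/Ka = 1.0e-14 / 6.3 x 10^-5 = 1.59e-10.
[OH^-] = sqrt(Kb x [C6H5COO-]) = sqrt(1.59e-10 x 0.08628) = 3.70e-6 M.
pOH = 5.43, so pH = 14.00 - 5.43 = 8.57.

8.57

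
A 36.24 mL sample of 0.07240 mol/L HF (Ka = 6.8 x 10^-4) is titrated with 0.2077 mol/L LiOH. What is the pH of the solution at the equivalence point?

n(HF) = 0.07240 x 0.03624 = 0.002624 mol; V(LiOH) at equivalence = 0.002624/0.2077 = 0.01263 L.
At equivalence all the acid is converted to F-; total volume = 0.03624 + 0.01263 = 0.04887 L, so [F-] = 0.002624/0.04887 = 0.05369 M.
Kb = Kw/Ka = 1.0e-14 / 6.8 x 10^-4 = 1.47e-11.
[OH^-] = sqrt(Kb x [F-]) = sqrt(1.47e-11 x 0.05369) = 8.89e-7 M.
pOH = 6.05, so pH = 14.00 - 6.05 = 7.95.

7.95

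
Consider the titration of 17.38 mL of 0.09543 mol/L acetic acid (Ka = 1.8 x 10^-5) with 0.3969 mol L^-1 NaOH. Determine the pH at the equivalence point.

8.82

n(CH3COOH) = 0.09543 x 0.01738 = 0.001659 mol; V(NaOH) at equivalence = 0.001659/0.3969 = 0.004179 L.
At equivalence all the acid is converted to CH3COO-; total volume = 0.01738 + 0.004179 = 0.02156 L, so [CH3COO-] = 0.001659/0.02156 = 0.07693 M.
Kb = Kw/Ka = 1.0e-14 / 1.8 x 10^-5 = 5.56e-10.
[OH^-] = sqrt(Kb x [CH3COO-]) = sqrt(5.56e-10 x 0.07693) = 6.54e-6 M.
pOH = 5.18, so pH = 14.00 - 5.18 = 8.82.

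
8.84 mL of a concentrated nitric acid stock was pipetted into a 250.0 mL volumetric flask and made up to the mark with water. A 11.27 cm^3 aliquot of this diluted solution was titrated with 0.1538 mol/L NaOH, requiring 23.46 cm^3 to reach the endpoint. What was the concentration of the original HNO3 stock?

n(NaOH) = 0.1538 x 0.02346 = 0.003608 mol.
n(HNO3) in the aliquot = 0.003608 mol.
[diluted HNO3] = 0.003608 / 0.01127 = 0.3202 M.
Dilution factor = 250.0/8.840 = 28.28, so [stock] = 0.3202 x 28.28 = 9.05 M.

9.05 M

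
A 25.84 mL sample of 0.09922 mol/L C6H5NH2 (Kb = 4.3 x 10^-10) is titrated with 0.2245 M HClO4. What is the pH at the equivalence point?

2.90

n(C6H5NH2) = 0.09922 x 0.02584 = 0.002564 mol; V(HClO4) at equivalence = 0.002564/0.2245 = 0.01142 L.
At equivalence the base is fully converted to C6H5NH3+; total volume = 0.03726 L, so [C6H5NH3+] = 0.002564/0.03726 = 0.06881 M.
Ka(C6H5NH3+) = Kw/Kb = 1.0e-14 / 4.3 x 10^-10 = 2.33e-5.
[H^+] = sqrt(Ka x [C6H5NH3+]) = sqrt(2.33e-5 x 0.06881) = 0.00126 M.
pH = -log(0.00126) = 2.90.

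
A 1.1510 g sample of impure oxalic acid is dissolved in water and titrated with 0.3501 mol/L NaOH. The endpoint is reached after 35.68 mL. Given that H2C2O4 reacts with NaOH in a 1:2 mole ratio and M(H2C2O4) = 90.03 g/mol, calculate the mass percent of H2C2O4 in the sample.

n(NaOH) = 0.3501 x 0.03568 = 0.01249 mol.
n(H2C2O4) = 0.01249 / 2 = 0.006246 mol.
mass of H2C2O4 = 0.006246 x 90.03 = 0.5623 g.
% purity = 0.5623 / 1.1510 x 100 = 48.9%.

48.9%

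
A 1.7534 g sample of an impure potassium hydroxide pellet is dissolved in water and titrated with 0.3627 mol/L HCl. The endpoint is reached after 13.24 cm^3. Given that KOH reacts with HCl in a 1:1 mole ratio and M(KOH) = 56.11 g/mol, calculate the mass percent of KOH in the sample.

15.4%

n(HCl) = 0.3627 x 0.01324 = 0.004802 mol.
n(KOH) = 0.004802 / 1 = 0.004802 mol.
mass of KOH = 0.004802 x 56.11 = 0.2694 g.
% purity = 0.2694 / 1.7534 x 100 = 15.4%.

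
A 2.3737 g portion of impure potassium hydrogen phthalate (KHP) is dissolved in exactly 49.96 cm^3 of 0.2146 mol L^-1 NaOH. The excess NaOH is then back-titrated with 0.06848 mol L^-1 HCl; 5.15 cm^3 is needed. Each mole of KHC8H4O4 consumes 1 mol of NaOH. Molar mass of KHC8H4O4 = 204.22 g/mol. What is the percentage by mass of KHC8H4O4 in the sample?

Total n(NaOH) added = 0.2146 x 0.04996 = 0.01072 mol.
n(HCl) used = 0.06848 x 0.005150 = 0.0003527 mol, which equals the excess n(NaOH).
So n(NaOH) consumed by the sample = 0.01072 - 0.0003527 = 0.01037 mol.
n(KHC8H4O4) = 0.01037 / 1 = 0.01037 mol.
mass KHC8H4O4 = 0.01037 x 204.22 = 2.118 g, so %KHC8H4O4 = 2.118/2.3737 x 100 = 89.2%.

89.2%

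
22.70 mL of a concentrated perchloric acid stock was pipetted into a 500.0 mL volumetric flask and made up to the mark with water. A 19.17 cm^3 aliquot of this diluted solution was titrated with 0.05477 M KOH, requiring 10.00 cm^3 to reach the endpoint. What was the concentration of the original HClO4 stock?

0.629 M

n(KOH) = 0.05477 x 0.01000 = 0.0005477 mol.
n(HClO4) in the aliquot = 0.0005477 mol.
[diluted HClO4] = 0.0005477 / 0.01917 = 0.02857 M.
Dilution factor = 500.0/22.70 = 22.03, so [stock] = 0.02857 x 22.03 = 0.629 M.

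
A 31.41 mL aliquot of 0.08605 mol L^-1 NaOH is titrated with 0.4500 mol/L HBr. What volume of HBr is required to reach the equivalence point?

n(NaOH) = 0.08605 mol/L x 0.03141 L = 0.002703 mol.
At equivalence n(HBr) = n(NaOH) = 0.002703 mol.
V(HBr) = 0.002703 / 0.4500 = 0.006006 L = 6.01 mL.

6.01 mL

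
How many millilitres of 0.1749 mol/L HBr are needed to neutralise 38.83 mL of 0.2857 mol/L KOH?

n(KOH) = 0.2857 mol/L x 0.03883 L = 0.01109 mol.
At equivalence n(HBr) = n(KOH) = 0.01109 mol.
V(HBr) = 0.01109 / 0.1749 = 0.06343 L = 63.4 mL.

63.4 mL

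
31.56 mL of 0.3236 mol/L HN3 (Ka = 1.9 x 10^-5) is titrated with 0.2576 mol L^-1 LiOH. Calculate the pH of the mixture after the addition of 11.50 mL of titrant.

Initial n(HN3) = 0.3236 x 0.03156 = 0.01021 mol.
n(LiOH) added = 0.2576 x 0.01150 = 0.002962 mol, converting that many moles of HN3 to N3-.
Remaining n(HN3) = 0.007250 mol; n(N3-) = 0.002962 mol.
By Henderson-Hasselbalch, pH = pKa + log([A^-]/[HA]) = 4.72 + log(0.002962/0.007250) = 4.72 + (-0.39) = 4.33.

4.33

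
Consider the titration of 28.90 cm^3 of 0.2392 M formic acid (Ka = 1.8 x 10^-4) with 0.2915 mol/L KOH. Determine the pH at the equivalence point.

n(HCOOH) = 0.2392 x 0.02890 = 0.006913 mol; V(KOH) at equivalence = 0.006913/0.2915 = 0.02371 L.
At equivalence all the acid is converted to HCOO-; total volume = 0.02890 + 0.02371 = 0.05261 L, so [HCOO-] = 0.006913/0.05261 = 0.1314 M.
Kb = Kw/Ka = 1.0e-14 / 1.8 x 10^-4 = 5.56e-11.
[OH^-] = sqrt(Kb x [HCOO-]) = sqrt(5.56e-11 x 0.1314) = 2.70e-6 M.
pOH = 5.57, so pH = 14.00 - 5.57 = 8.43.

8.43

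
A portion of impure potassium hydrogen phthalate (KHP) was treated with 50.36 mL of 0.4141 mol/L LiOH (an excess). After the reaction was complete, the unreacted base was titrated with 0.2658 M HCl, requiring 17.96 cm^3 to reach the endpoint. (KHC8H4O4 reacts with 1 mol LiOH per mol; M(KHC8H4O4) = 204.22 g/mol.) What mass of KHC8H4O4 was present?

Total n(LiOH) added = 0.4141 x 0.05036 = 0.02085 mol.
n(HCl) used = 0.2658 x 0.01796 = 0.004774 mol, which equals the excess n(LiOH).
So n(LiOH) consumed by the sample = 0.02085 - 0.004774 = 0.01608 mol.
n(KHC8H4O4) = 0.01608 / 1 = 0.01608 mol.
mass = 0.01608 mol x 204.22 g/mol = 3.28 g.

3.28 g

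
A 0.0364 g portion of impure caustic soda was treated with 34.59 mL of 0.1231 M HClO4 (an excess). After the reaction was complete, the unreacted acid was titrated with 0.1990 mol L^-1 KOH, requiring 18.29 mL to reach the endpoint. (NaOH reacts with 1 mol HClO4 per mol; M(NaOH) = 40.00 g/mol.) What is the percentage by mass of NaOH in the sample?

67.9%

Total n(HClO4) added = 0.1231 x 0.03459 = 0.004258 mol.
n(KOH) used = 0.1990 x 0.01829 = 0.003640 mol, which equals the excess n(HClO4).
So n(HClO4) consumed by the sample = 0.004258 - 0.003640 = 0.0006183 mol.
n(NaOH) = 0.0006183 / 1 = 0.0006183 mol.
mass NaOH = 0.0006183 x 40.00 = 0.02473 g, so %NaOH = 0.02473/0.0364 x 100 = 67.9%.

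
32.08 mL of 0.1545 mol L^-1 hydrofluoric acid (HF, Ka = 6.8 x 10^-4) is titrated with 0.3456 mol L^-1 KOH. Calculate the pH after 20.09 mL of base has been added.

12.58

n(acid) = 0.1545 x 0.03208 = 0.004956 mol; n(KOH) added = 0.3456 x 0.02009 = 0.006943 mol.
Base is in excess by 0.006943 - 0.004956 = 0.001987 mol in a total volume of 0.05217 L.
[OH^-] = 0.001987/0.05217 = 0.03808 M, so pOH = 1.42 and pH = 14.00 - 1.42 = 12.58.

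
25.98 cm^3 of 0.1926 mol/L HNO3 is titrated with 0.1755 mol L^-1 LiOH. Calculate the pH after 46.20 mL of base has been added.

n(acid) = 0.1926 x 0.02598 = 0.005004 mol; n(LiOH) added = 0.1755 x 0.04620 = 0.008108 mol.
Base is in excess by 0.008108 - 0.005004 = 0.003104 mol in a total volume of 0.07218 L.
[OH^-] = 0.003104/0.07218 = 0.04301 M, so pOH = 1.37 and pH = 14.00 - 1.37 = 12.63.

12.63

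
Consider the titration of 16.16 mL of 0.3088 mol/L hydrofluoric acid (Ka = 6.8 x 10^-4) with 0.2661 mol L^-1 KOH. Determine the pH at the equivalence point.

8.16

n(HF) = 0.3088 x 0.01616 = 0.004990 mol; V(KOH) at equivalence = 0.004990/0.2661 = 0.01875 L.
At equivalence all the acid is converted to F-; total volume = 0.01616 + 0.01875 = 0.03491 L, so [F-] = 0.004990/0.03491 = 0.1429 M.
Kb = Kw/Ka = 1.0e-14 / 6.8 x 10^-4 = 1.47e-11.
[OH^-] = sqrt(Kb x [F-]) = sqrt(1.47e-11 x 0.1429) = 1.45e-6 M.
pOH = 5.84, so pH = 14.00 - 5.84 = 8.16.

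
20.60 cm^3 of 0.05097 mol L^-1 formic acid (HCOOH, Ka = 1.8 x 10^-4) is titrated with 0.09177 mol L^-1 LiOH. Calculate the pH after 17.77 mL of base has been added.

12.18

n(acid) = 0.05097 x 0.02060 = 0.001050 mol; n(LiOH) added = 0.09177 x 0.01777 = 0.001631 mol.
Base is in excess by 0.001631 - 0.001050 = 0.0005808 mol in a total volume of 0.03837 L.
[OH^-] = 0.0005808/0.03837 = 0.01514 M, so pOH = 1.82 and pH = 14.00 - 1.82 = 12.18.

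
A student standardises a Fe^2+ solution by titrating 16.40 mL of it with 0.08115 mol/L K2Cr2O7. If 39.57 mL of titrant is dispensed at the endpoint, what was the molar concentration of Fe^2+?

1.17 M

n(K2Cr2O7) = 0.08115 x 0.03957 = 0.003211 mol.
From the balanced equation, 1 mol K2Cr2O7 reacts with 6 mol Fe^2+, so n(Fe^2+) = 0.003211 x 6/1 = 0.01927 mol.
[Fe^2+] = 0.01927 / 0.01640 L = 1.17 M.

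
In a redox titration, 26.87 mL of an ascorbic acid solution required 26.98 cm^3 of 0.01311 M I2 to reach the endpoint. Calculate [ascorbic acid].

n(I2) = 0.01311 x 0.02698 = 0.0003537 mol.
From the balanced equation, 1 mol I2 reacts with 1 mol ascorbic acid, so n(ascorbic acid) = 0.0003537 x 1/1 = 0.0003537 mol.
[ascorbic acid] = 0.0003537 / 0.02687 L = 0.0132 M.

0.0132 M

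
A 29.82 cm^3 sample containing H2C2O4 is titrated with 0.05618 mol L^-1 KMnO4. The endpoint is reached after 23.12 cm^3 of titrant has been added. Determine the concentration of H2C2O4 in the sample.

n(KMnO4) = 0.05618 x 0.02312 = 0.001299 mol.
From the balanced equation, 2 mol KMnO4 reacts with 5 mol H2C2O4, so n(H2C2O4) = 0.001299 x 5/2 = 0.003247 mol.
[H2C2O4] = 0.003247 / 0.02982 L = 0.109 M.

0.109 M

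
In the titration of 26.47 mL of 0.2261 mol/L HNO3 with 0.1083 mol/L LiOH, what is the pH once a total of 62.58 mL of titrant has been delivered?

11.95

n(acid) = 0.2261 x 0.02647 = 0.005985 mol; n(LiOH) added = 0.1083 x 0.06258 = 0.006777 mol.
Base is in excess by 0.006777 - 0.005985 = 0.0007925 mol in a total volume of 0.08905 L.
[OH^-] = 0.0007925/0.08905 = 0.008900 M, so pOH = 2.05 and pH = 14.00 - 2.05 = 11.95.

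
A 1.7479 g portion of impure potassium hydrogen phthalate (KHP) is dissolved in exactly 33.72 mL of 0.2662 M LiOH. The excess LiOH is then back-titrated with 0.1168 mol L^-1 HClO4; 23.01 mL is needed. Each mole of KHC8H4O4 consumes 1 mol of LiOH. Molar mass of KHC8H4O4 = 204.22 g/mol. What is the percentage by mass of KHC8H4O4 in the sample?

Total n(LiOH) added = 0.2662 x 0.03372 = 0.008976 mol.
n(HClO4) used = 0.1168 x 0.02301 = 0.002688 mol, which equals the excess n(LiOH).
So n(LiOH) consumed by the sample = 0.008976 - 0.002688 = 0.006289 mol.
n(KHC8H4O4) = 0.006289 / 1 = 0.006289 mol.
mass KHC8H4O4 = 0.006289 x 204.22 = 1.284 g, so %KHC8H4O4 = 1.284/1.7479 x 100 = 73.5%.

73.5%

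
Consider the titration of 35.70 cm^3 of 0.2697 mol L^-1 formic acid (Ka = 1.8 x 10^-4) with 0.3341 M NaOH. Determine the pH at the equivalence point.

8.46

n(HCOOH) = 0.2697 x 0.03570 = 0.009628 mol; V(NaOH) at equivalence = 0.009628/0.3341 = 0.02882 L.
At equivalence all the acid is converted to HCOO-; total volume = 0.03570 + 0.02882 = 0.06452 L, so [HCOO-] = 0.009628/0.06452 = 0.1492 M.
Kb = Kw/Ka = 1.0e-14 / 1.8 x 10^-4 = 5.56e-11.
[OH^-] = sqrt(Kb x [HCOO-]) = sqrt(5.56e-11 x 0.1492) = 2.88e-6 M.
pOH = 5.54, so pH = 14.00 - 5.54 = 8.46.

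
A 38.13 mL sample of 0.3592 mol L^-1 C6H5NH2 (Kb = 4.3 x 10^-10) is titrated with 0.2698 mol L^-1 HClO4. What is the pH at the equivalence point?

2.72

n(C6H5NH2) = 0.3592 x 0.03813 = 0.01370 mol; V(HClO4) at equivalence = 0.01370/0.2698 = 0.05076 L.
At equivalence the base is fully converted to C6H5NH3+; total volume = 0.08889 L, so [C6H5NH3+] = 0.01370/0.08889 = 0.1541 M.
Ka(C6H5NH3+) = Kw/Kb = 1.0e-14 / 4.3 x 10^-10 = 2.33e-5.
[H^+] = sqrt(Ka x [C6H5NH3+]) = sqrt(2.33e-5 x 0.1541) = 0.00189 M.
pH = -log(0.00189) = 2.72.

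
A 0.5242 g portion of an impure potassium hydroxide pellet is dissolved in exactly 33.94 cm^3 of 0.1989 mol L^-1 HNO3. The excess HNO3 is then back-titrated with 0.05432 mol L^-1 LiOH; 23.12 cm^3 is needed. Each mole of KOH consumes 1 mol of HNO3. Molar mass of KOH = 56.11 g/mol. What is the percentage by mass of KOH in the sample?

58.8%

Total n(HNO3) added = 0.1989 x 0.03394 = 0.006751 mol.
n(LiOH) used = 0.05432 x 0.02312 = 0.001256 mol, which equals the excess n(HNO3).
So n(HNO3) consumed by the sample = 0.006751 - 0.001256 = 0.005495 mol.
n(KOH) = 0.005495 / 1 = 0.005495 mol.
mass KOH = 0.005495 x 56.11 = 0.3083 g, so %KOH = 0.3083/0.5242 x 100 = 58.8%.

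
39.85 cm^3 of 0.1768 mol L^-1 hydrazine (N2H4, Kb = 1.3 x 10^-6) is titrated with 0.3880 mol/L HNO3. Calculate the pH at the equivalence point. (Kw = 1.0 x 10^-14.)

n(N2H4) = 0.1768 x 0.03985 = 0.007045 mol; V(HNO3) at equivalence = 0.007045/0.3880 = 0.01816 L.
At equivalence the base is fully converted to N2H5+; total volume = 0.05801 L, so [N2H5+] = 0.007045/0.05801 = 0.1215 M.
Ka(N2H5+) = Kw/Kb = 1.0e-14 / 1.3 x 10^-6 = 7.69e-9.
[H^+] = sqrt(Ka x [N2H5+]) = sqrt(7.69e-9 x 0.1215) = 3.06e-5 M.
pH = -log(3.06e-5) = 4.51.

4.51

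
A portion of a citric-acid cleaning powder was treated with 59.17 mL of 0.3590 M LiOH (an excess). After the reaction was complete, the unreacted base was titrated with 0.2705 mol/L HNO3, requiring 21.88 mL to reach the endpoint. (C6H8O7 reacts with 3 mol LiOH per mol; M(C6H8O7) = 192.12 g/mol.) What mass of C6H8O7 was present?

0.981 g

Total n(LiOH) added = 0.3590 x 0.05917 = 0.02124 mol.
n(HNO3) used = 0.2705 x 0.02188 = 0.005919 mol, which equals the excess n(LiOH).
So n(LiOH) consumed by the sample = 0.02124 - 0.005919 = 0.01532 mol.
n(C6H8O7) = 0.01532 / 3 = 0.005108 mol.
mass = 0.005108 mol x 192.12 g/mol = 0.981 g.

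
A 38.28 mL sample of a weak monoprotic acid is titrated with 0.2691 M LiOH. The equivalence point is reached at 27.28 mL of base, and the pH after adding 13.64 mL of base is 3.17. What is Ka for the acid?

6.8 x 10^-4

13.64 mL is half of the equivalence volume, so this is the half-equivalence point where [HA] = [A^-].
At half-equivalence pH = pKa, so pKa = 3.17.
Ka = 10^(-3.17) = 6.8 x 10^-4.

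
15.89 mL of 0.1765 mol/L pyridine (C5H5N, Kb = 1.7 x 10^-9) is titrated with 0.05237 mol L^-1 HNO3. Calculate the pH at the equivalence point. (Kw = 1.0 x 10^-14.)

n(C5H5N) = 0.1765 x 0.01589 = 0.002805 mol; V(HNO3) at equivalence = 0.002805/0.05237 = 0.05355 L.
At equivalence the base is fully converted to C5H5NH+; total volume = 0.06944 L, so [C5H5NH+] = 0.002805/0.06944 = 0.04039 M.
Ka(C5H5NH+) = Kw/Kb = 1.0e-14 / 1.7 x 10^-9 = 5.88e-6.
[H^+] = sqrt(Ka x [C5H5NH+]) = sqrt(5.88e-6 x 0.04039) = 0.000487 M.
pH = -log(0.000487) = 3.31.

3.31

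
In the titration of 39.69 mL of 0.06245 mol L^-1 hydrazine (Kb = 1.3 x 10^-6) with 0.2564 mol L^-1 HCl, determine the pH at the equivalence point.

4.71

n(N2H4) = 0.06245 x 0.03969 = 0.002479 mol; V(HCl) at equivalence = 0.002479/0.2564 = 0.009667 L.
At equivalence the base is fully converted to N2H5+; total volume = 0.04936 L, so [N2H5+] = 0.002479/0.04936 = 0.05022 M.
Ka(N2H5+) = Kw/Kb = 1.0e-14 / 1.3 x 10^-6 = 7.69e-9.
[H^+] = sqrt(Ka x [N2H5+]) = sqrt(7.69e-9 x 0.05022) = 1.97e-5 M.
pH = -log(1.97e-5) = 4.71.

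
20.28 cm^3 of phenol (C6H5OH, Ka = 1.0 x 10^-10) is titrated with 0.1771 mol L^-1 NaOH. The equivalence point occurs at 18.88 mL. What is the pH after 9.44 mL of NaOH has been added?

10.00

9.44 mL is exactly half the equivalence volume (18.88/2), i.e. the half-equivalence point.
There, n(HA) = n(A^-), so pH = pKa = -log(1.0 x 10^-10) = 10.00.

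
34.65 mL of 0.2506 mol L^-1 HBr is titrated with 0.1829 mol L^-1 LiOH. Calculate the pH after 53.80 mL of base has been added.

n(acid) = 0.2506 x 0.03465 = 0.008683 mol; n(LiOH) added = 0.1829 x 0.05380 = 0.009840 mol.
Base is in excess by 0.009840 - 0.008683 = 0.001157 mol in a total volume of 0.08845 L.
[OH^-] = 0.001157/0.08845 = 0.01308 M, so pOH = 1.88 and pH = 14.00 - 1.88 = 12.12.

12.12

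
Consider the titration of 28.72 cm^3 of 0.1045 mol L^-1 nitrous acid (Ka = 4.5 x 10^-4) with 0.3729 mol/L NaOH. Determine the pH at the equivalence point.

8.13

n(HNO2) = 0.1045 x 0.02872 = 0.003001 mol; V(NaOH) at equivalence = 0.003001/0.3729 = 0.008048 L.
At equivalence all the acid is converted to NO2-; total volume = 0.02872 + 0.008048 = 0.03677 L, so [NO2-] = 0.003001/0.03677 = 0.08163 M.
Kb = Kw/Ka = 1.0e-14 / 4.5 x 10^-4 = 2.22e-11.
[OH^-] = sqrt(Kb x [NO2-]) = sqrt(2.22e-11 x 0.08163) = 1.35e-6 M.
pOH = 5.87, so pH = 14.00 - 5.87 = 8.13.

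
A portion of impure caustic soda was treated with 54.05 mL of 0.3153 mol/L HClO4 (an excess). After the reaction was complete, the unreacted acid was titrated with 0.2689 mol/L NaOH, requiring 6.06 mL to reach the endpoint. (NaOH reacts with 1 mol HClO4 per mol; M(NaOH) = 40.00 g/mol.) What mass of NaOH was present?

0.616 g

Total n(HClO4) added = 0.3153 x 0.05405 = 0.01704 mol.
n(NaOH) used = 0.2689 x 0.006060 = 0.001630 mol, which equals the excess n(HClO4).
So n(HClO4) consumed by the sample = 0.01704 - 0.001630 = 0.01541 mol.
n(NaOH) = 0.01541 / 1 = 0.01541 mol.
mass = 0.01541 mol x 40.00 g/mol = 0.616 g.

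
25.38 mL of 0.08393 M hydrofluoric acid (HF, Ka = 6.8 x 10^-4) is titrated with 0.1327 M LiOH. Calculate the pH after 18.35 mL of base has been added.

11.84

n(acid) = 0.08393 x 0.02538 = 0.002130 mol; n(LiOH) added = 0.1327 x 0.01835 = 0.002435 mol.
Base is in excess by 0.002435 - 0.002130 = 0.0003049 mol in a total volume of 0.04373 L.
[OH^-] = 0.0003049/0.04373 = 0.006972 M, so pOH = 2.16 and pH = 14.00 - 2.16 = 11.84.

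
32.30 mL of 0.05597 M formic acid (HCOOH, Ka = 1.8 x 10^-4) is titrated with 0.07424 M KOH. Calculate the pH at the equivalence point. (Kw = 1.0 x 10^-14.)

8.12

n(HCOOH) = 0.05597 x 0.03230 = 0.001808 mol; V(KOH) at equivalence = 0.001808/0.07424 = 0.02435 L.
At equivalence all the acid is converted to HCOO-; total volume = 0.03230 + 0.02435 = 0.05665 L, so [HCOO-] = 0.001808/0.05665 = 0.03191 M.
Kb = Kw/Ka = 1.0e-14 / 1.8 x 10^-4 = 5.56e-11.
[OH^-] = sqrt(Kb x [HCOO-]) = sqrt(5.56e-11 x 0.03191) = 1.33e-6 M.
pOH = 5.88, so pH = 14.00 - 5.88 = 8.12.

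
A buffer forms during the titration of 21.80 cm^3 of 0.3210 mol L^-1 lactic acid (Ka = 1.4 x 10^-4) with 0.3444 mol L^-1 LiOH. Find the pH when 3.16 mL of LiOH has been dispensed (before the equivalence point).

Initial n(HC3H5O3) = 0.3210 x 0.02180 = 0.006998 mol.
n(LiOH) added = 0.3444 x 0.003160 = 0.001088 mol, converting that many moles of HC3H5O3 to C3H5O3-.
Remaining n(HC3H5O3) = 0.005909 mol; n(C3H5O3-) = 0.001088 mol.
By Henderson-Hasselbalch, pH = pKa + log([A^-]/[HA]) = 3.85 + log(0.001088/0.005909) = 3.85 + (-0.73) = 3.12.

3.12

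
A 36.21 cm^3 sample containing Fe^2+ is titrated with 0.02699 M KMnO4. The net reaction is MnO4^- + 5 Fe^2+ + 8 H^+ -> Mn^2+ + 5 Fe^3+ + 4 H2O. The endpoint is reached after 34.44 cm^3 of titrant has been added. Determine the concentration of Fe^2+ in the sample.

n(KMnO4) = 0.02699 x 0.03444 = 0.0009295 mol.
From the balanced equation, 1 mol KMnO4 reacts with 5 mol Fe^2+, so n(Fe^2+) = 0.0009295 x 5/1 = 0.004648 mol.
[Fe^2+] = 0.004648 / 0.03621 L = 0.128 M.

0.128 M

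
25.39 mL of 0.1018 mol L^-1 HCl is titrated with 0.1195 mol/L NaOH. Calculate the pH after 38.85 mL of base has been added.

12.51

n(acid) = 0.1018 x 0.02539 = 0.002585 mol; n(NaOH) added = 0.1195 x 0.03885 = 0.004643 mol.
Base is in excess by 0.004643 - 0.002585 = 0.002058 mol in a total volume of 0.06424 L.
[OH^-] = 0.002058/0.06424 = 0.03203 M, so pOH = 1.49 and pH = 14.00 - 1.49 = 12.51.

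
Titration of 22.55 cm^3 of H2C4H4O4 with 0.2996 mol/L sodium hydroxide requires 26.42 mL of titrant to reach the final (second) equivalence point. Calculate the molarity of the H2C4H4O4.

n(NaOH) = 0.2996 x 0.02642 = 0.007915 mol.
At the final (second) equivalence point, 2 mol OH^- react per mol H2C4H4O4, so n(H2C4H4O4) = 0.007915 / 2 = 0.003958 mol.
[H2C4H4O4] = 0.003958 / 0.02255 L = 0.176 M.

0.176 M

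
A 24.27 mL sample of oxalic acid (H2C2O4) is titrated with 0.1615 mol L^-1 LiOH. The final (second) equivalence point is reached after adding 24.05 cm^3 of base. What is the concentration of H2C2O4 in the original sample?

0.0800 M

n(LiOH) = 0.1615 x 0.02405 = 0.003884 mol.
At the final (second) equivalence point, 2 mol OH^- react per mol H2C2O4, so n(H2C2O4) = 0.003884 / 2 = 0.001942 mol.
[H2C2O4] = 0.001942 / 0.02427 L = 0.0800 M.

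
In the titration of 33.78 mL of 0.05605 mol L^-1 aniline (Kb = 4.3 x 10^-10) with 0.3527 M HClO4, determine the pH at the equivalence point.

n(C6H5NH2) = 0.05605 x 0.03378 = 0.001893 mol; V(HClO4) at equivalence = 0.001893/0.3527 = 0.005368 L.
At equivalence the base is fully converted to C6H5NH3+; total volume = 0.03915 L, so [C6H5NH3+] = 0.001893/0.03915 = 0.04836 M.
Ka(C6H5NH3+) = Kw/Kb = 1.0e-14 / 4.3 x 10^-10 = 2.33e-5.
[H^+] = sqrt(Ka x [C6H5NH3+]) = sqrt(2.33e-5 x 0.04836) = 0.00106 M.
pH = -log(0.00106) = 2.97.

2.97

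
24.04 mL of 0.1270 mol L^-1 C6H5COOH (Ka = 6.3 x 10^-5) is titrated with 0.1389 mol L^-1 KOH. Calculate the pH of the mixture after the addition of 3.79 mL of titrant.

3.52

Initial n(C6H5COOH) = 0.1270 x 0.02404 = 0.003053 mol.
n(KOH) added = 0.1389 x 0.003790 = 0.0005264 mol, converting that many moles of C6H5COOH to C6H5COO-.
Remaining n(C6H5COOH) = 0.002527 mol; n(C6H5COO-) = 0.0005264 mol.
By Henderson-Hasselbalch, pH = pKa + log([A^-]/[HA]) = 4.20 + log(0.0005264/0.002527) = 4.20 + (-0.68) = 3.52.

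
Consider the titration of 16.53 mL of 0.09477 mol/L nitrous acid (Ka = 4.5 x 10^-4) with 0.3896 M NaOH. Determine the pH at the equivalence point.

8.11

n(HNO2) = 0.09477 x 0.01653 = 0.001567 mol; V(NaOH) at equivalence = 0.001567/0.3896 = 0.004021 L.
At equivalence all the acid is converted to NO2-; total volume = 0.01653 + 0.004021 = 0.02055 L, so [NO2-] = 0.001567/0.02055 = 0.07623 M.
Kb = Kw/Ka = 1.0e-14 / 4.5 x 10^-4 = 2.22e-11.
[OH^-] = sqrt(Kb x [NO2-]) = sqrt(2.22e-11 x 0.07623) = 1.30e-6 M.
pOH = 5.89, so pH = 14.00 - 5.89 = 8.11.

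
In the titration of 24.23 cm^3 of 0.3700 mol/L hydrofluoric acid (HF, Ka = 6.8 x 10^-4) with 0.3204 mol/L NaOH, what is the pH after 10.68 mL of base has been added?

2.96

Initial n(HF) = 0.3700 x 0.02423 = 0.008965 mol.
n(NaOH) added = 0.3204 x 0.01068 = 0.003422 mol, converting that many moles of HF to F-.
Remaining n(HF) = 0.005543 mol; n(F-) = 0.003422 mol.
By Henderson-Hasselbalch, pH = pKa + log([A^-]/[HA]) = 3.17 + log(0.003422/0.005543) = 3.17 + (-0.21) = 2.96.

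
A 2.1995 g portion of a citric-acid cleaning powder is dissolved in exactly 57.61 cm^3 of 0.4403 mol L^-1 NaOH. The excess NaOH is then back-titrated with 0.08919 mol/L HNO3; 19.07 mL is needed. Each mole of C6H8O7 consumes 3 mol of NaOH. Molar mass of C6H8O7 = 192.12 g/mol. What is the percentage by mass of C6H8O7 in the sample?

68.9%

Total n(NaOH) added = 0.4403 x 0.05761 = 0.02537 mol.
n(HNO3) used = 0.08919 x 0.01907 = 0.001701 mol, which equals the excess n(NaOH).
So n(NaOH) consumed by the sample = 0.02537 - 0.001701 = 0.02366 mol.
n(C6H8O7) = 0.02366 / 3 = 0.007888 mol.
mass C6H8O7 = 0.007888 x 192.12 = 1.515 g, so %C6H8O7 = 1.515/2.1995 x 100 = 68.9%.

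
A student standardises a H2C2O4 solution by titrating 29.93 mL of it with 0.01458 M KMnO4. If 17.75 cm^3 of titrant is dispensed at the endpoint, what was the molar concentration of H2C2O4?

n(KMnO4) = 0.01458 x 0.01775 = 0.0002588 mol.
From the balanced equation, 2 mol KMnO4 reacts with 5 mol H2C2O4, so n(H2C2O4) = 0.0002588 x 5/2 = 0.0006470 mol.
[H2C2O4] = 0.0006470 / 0.02993 L = 0.0216 M.

0.0216 M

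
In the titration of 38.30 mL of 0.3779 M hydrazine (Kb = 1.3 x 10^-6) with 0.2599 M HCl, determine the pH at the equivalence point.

4.46

n(N2H4) = 0.3779 x 0.03830 = 0.01447 mol; V(HCl) at equivalence = 0.01447/0.2599 = 0.05569 L.
At equivalence the base is fully converted to N2H5+; total volume = 0.09399 L, so [N2H5+] = 0.01447/0.09399 = 0.1540 M.
Ka(N2H5+) = Kw/Kb = 1.0e-14 / 1.3 x 10^-6 = 7.69e-9.
[H^+] = sqrt(Ka x [N2H5+]) = sqrt(7.69e-9 x 0.1540) = 3.44e-5 M.
pH = -log(3.44e-5) = 4.46.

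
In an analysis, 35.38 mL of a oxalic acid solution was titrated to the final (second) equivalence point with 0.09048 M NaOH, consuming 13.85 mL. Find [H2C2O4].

0.0177 M

n(NaOH) = 0.09048 x 0.01385 = 0.001253 mol.
At the final (second) equivalence point, 2 mol OH^- react per mol H2C2O4, so n(H2C2O4) = 0.001253 / 2 = 0.0006266 mol.
[H2C2O4] = 0.0006266 / 0.03538 L = 0.0177 M.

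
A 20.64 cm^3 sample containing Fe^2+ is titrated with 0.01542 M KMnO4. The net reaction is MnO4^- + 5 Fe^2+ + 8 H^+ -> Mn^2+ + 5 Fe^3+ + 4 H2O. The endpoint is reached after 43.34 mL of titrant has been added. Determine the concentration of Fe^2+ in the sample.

0.162 M

n(KMnO4) = 0.01542 x 0.04334 = 0.0006683 mol.
From the balanced equation, 1 mol KMnO4 reacts with 5 mol Fe^2+, so n(Fe^2+) = 0.0006683 x 5/1 = 0.003342 mol.
[Fe^2+] = 0.003342 / 0.02064 L = 0.162 M.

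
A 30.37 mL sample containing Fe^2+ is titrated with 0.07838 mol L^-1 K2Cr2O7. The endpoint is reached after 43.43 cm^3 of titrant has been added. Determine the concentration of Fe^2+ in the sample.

0.673 M

n(K2Cr2O7) = 0.07838 x 0.04343 = 0.003404 mol.
From the balanced equation, 1 mol K2Cr2O7 reacts with 6 mol Fe^2+, so n(Fe^2+) = 0.003404 x 6/1 = 0.02042 mol.
[Fe^2+] = 0.02042 / 0.03037 L = 0.673 M.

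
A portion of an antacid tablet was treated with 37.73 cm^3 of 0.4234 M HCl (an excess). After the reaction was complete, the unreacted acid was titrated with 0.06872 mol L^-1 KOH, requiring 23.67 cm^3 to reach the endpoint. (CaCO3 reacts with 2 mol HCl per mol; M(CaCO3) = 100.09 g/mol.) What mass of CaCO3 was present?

0.718 g

Total n(HCl) added = 0.4234 x 0.03773 = 0.01597 mol.
n(KOH) used = 0.06872 x 0.02367 = 0.001627 mol, which equals the excess n(HCl).
So n(HCl) consumed by the sample = 0.01597 - 0.001627 = 0.01435 mol.
n(CaCO3) = 0.01435 / 2 = 0.007174 mol.
mass = 0.007174 mol x 100.09 g/mol = 0.718 g.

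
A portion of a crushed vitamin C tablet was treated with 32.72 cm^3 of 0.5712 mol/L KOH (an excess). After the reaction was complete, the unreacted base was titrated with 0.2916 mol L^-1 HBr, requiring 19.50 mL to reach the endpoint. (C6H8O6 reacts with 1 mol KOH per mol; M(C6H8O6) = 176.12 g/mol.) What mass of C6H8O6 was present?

2.29 g

Total n(KOH) added = 0.5712 x 0.03272 = 0.01869 mol.
n(HBr) used = 0.2916 x 0.01950 = 0.005686 mol, which equals the excess n(KOH).
So n(KOH) consumed by the sample = 0.01869 - 0.005686 = 0.01300 mol.
n(C6H8O6) = 0.01300 / 1 = 0.01300 mol.
mass = 0.01300 mol x 176.12 g/mol = 2.29 g.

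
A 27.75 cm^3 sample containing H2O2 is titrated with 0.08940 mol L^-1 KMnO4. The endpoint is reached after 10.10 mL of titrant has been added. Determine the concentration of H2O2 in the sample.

n(KMnO4) = 0.08940 x 0.01010 = 0.0009029 mol.
From the balanced equation, 2 mol KMnO4 reacts with 5 mol H2O2, so n(H2O2) = 0.0009029 x 5/2 = 0.002257 mol.
[H2O2] = 0.002257 / 0.02775 L = 0.0813 M.

0.0813 M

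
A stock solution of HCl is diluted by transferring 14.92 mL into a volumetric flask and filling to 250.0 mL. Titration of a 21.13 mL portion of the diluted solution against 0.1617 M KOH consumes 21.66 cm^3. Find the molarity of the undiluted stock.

n(KOH) = 0.1617 x 0.02166 = 0.003502 mol.
n(HCl) in the aliquot = 0.003502 mol.
[diluted HCl] = 0.003502 / 0.02113 = 0.1658 M.
Dilution factor = 250.0/14.92 = 16.76, so [stock] = 0.1658 x 16.76 = 2.78 M.

2.78 M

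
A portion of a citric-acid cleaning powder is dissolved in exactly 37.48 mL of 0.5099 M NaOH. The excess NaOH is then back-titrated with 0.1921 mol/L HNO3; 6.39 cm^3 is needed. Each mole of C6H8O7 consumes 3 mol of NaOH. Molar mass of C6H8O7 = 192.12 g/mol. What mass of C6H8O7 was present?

1.15 g

Total n(NaOH) added = 0.5099 x 0.03748 = 0.01911 mol.
n(HNO3) used = 0.1921 x 0.006390 = 0.001228 mol, which equals the excess n(NaOH).
So n(NaOH) consumed by the sample = 0.01911 - 0.001228 = 0.01788 mol.
n(C6H8O7) = 0.01788 / 3 = 0.005961 mol.
mass = 0.005961 mol x 192.12 g/mol = 1.15 g.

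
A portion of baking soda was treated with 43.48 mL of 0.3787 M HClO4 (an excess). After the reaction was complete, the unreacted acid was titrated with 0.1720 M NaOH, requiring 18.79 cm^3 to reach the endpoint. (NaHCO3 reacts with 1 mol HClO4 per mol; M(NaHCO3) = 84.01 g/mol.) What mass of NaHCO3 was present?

1.11 g

Total n(HClO4) added = 0.3787 x 0.04348 = 0.01647 mol.
n(NaOH) used = 0.1720 x 0.01879 = 0.003232 mol, which equals the excess n(HClO4).
So n(HClO4) consumed by the sample = 0.01647 - 0.003232 = 0.01323 mol.
n(NaHCO3) = 0.01323 / 1 = 0.01323 mol.
mass = 0.01323 mol x 84.01 g/mol = 1.11 g.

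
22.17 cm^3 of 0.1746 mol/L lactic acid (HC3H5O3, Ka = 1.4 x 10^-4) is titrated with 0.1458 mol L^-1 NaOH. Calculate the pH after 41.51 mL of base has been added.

n(acid) = 0.1746 x 0.02217 = 0.003871 mol; n(NaOH) added = 0.1458 x 0.04151 = 0.006052 mol.
Base is in excess by 0.006052 - 0.003871 = 0.002181 mol in a total volume of 0.06368 L.
[OH^-] = 0.002181/0.06368 = 0.03425 M, so pOH = 1.47 and pH = 14.00 - 1.47 = 12.53.

12.53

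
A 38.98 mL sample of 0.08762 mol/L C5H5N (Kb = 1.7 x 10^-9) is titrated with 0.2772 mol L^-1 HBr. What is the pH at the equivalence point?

3.20

n(C5H5N) = 0.08762 x 0.03898 = 0.003415 mol; V(HBr) at equivalence = 0.003415/0.2772 = 0.01232 L.
At equivalence the base is fully converted to C5H5NH+; total volume = 0.05130 L, so [C5H5NH+] = 0.003415/0.05130 = 0.06658 M.
Ka(C5H5NH+) = Kw/Kb = 1.0e-14 / 1.7 x 10^-9 = 5.88e-6.
[H^+] = sqrt(Ka x [C5H5NH+]) = sqrt(5.88e-6 x 0.06658) = 0.000626 M.
pH = -log(0.000626) = 3.20.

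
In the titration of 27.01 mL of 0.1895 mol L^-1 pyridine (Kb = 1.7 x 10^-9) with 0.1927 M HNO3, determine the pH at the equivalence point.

n(C5H5N) = 0.1895 x 0.02701 = 0.005118 mol; V(HNO3) at equivalence = 0.005118/0.1927 = 0.02656 L.
At equivalence the base is fully converted to C5H5NH+; total volume = 0.05357 L, so [C5H5NH+] = 0.005118/0.05357 = 0.09554 M.
Ka(C5H5NH+) = Kw/Kb = 1.0e-14 / 1.7 x 10^-9 = 5.88e-6.
[H^+] = sqrt(Ka x [C5H5NH+]) = sqrt(5.88e-6 x 0.09554) = 0.000750 M.
pH = -log(0.000750) = 3.13.

3.13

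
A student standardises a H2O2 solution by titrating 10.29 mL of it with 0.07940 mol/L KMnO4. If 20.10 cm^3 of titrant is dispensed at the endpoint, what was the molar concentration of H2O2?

0.388 M

n(KMnO4) = 0.07940 x 0.02010 = 0.001596 mol.
From the balanced equation, 2 mol KMnO4 reacts with 5 mol H2O2, so n(H2O2) = 0.001596 x 5/2 = 0.003990 mol.
[H2O2] = 0.003990 / 0.01029 L = 0.388 M.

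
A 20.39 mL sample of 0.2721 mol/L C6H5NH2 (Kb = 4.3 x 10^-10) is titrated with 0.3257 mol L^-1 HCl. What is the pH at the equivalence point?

n(C6H5NH2) = 0.2721 x 0.02039 = 0.005548 mol; V(HCl) at equivalence = 0.005548/0.3257 = 0.01703 L.
At equivalence the base is fully converted to C6H5NH3+; total volume = 0.03742 L, so [C6H5NH3+] = 0.005548/0.03742 = 0.1482 M.
Ka(C6H5NH3+) = Kw/Kb = 1.0e-14 / 4.3 x 10^-10 = 2.33e-5.
[H^+] = sqrt(Ka x [C6H5NH3+]) = sqrt(2.33e-5 x 0.1482) = 0.00186 M.
pH = -log(0.00186) = 2.73.

2.73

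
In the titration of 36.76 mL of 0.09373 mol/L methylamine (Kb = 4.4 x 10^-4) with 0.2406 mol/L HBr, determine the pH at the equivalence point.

n(CH3NH2) = 0.09373 x 0.03676 = 0.003446 mol; V(HBr) at equivalence = 0.003446/0.2406 = 0.01432 L.
At equivalence the base is fully converted to CH3NH3+; total volume = 0.05108 L, so [CH3NH3+] = 0.003446/0.05108 = 0.06745 M.
Ka(CH3NH3+) = Kw/Kb = 1.0e-14 / 4.4 x 10^-4 = 2.27e-11.
[H^+] = sqrt(Ka x [CH3NH3+]) = sqrt(2.27e-11 x 0.06745) = 1.24e-6 M.
pH = -log(1.24e-6) = 5.91.

5.91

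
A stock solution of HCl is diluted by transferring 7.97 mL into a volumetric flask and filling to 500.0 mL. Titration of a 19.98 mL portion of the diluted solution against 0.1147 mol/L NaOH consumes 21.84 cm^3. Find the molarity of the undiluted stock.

7.87 M

n(NaOH) = 0.1147 x 0.02184 = 0.002505 mol.
n(HCl) in the aliquot = 0.002505 mol.
[diluted HCl] = 0.002505 / 0.01998 = 0.1254 M.
Dilution factor = 500.0/7.970 = 62.74, so [stock] = 0.1254 x 62.74 = 7.87 M.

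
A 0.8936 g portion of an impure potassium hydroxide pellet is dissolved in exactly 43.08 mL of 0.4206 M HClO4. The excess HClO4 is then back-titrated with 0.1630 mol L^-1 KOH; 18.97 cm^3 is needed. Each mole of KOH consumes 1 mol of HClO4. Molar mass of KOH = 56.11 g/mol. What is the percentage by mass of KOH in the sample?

Total n(HClO4) added = 0.4206 x 0.04308 = 0.01812 mol.
n(KOH) used = 0.1630 x 0.01897 = 0.003092 mol, which equals the excess n(HClO4).
So n(HClO4) consumed by the sample = 0.01812 - 0.003092 = 0.01503 mol.
n(KOH) = 0.01503 / 1 = 0.01503 mol.
mass KOH = 0.01503 x 56.11 = 0.8432 g, so %KOH = 0.8432/0.8936 x 100 = 94.4%.

94.4%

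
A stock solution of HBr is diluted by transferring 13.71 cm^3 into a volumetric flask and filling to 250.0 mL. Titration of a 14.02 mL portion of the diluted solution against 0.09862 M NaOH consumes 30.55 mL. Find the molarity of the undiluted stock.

3.92 M

n(NaOH) = 0.09862 x 0.03055 = 0.003013 mol.
n(HBr) in the aliquot = 0.003013 mol.
[diluted HBr] = 0.003013 / 0.01402 = 0.2149 M.
Dilution factor = 250.0/13.71 = 18.23, so [stock] = 0.2149 x 18.23 = 3.92 M.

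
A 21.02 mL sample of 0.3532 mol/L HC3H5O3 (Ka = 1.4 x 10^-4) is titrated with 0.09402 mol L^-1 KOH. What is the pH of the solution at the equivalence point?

n(HC3H5O3) = 0.3532 x 0.02102 = 0.007424 mol; V(KOH) at equivalence = 0.007424/0.09402 = 0.07896 L.
At equivalence all the acid is converted to C3H5O3-; total volume = 0.02102 + 0.07896 = 0.09998 L, so [C3H5O3-] = 0.007424/0.09998 = 0.07425 M.
Kb = Kw/Ka = 1.0e-14 / 1.4 x 10^-4 = 7.14e-11.
[OH^-] = sqrt(Kb x [C3H5O3-]) = sqrt(7.14e-11 x 0.07425) = 2.30e-6 M.
pOH = 5.64, so pH = 14.00 - 5.64 = 8.36.

8.36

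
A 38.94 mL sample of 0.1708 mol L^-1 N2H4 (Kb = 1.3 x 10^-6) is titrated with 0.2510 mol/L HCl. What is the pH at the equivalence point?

4.55

n(N2H4) = 0.1708 x 0.03894 = 0.006651 mol; V(HCl) at equivalence = 0.006651/0.2510 = 0.02650 L.
At equivalence the base is fully converted to N2H5+; total volume = 0.06544 L, so [N2H5+] = 0.006651/0.06544 = 0.1016 M.
Ka(N2H5+) = Kw/Kb = 1.0e-14 / 1.3 x 10^-6 = 7.69e-9.
[H^+] = sqrt(Ka x [N2H5+]) = sqrt(7.69e-9 x 0.1016) = 2.80e-5 M.
pH = -log(2.80e-5) = 4.55.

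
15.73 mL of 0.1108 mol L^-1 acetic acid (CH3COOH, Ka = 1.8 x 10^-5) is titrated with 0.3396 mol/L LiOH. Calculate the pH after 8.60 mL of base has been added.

12.68

n(acid) = 0.1108 x 0.01573 = 0.001743 mol; n(LiOH) added = 0.3396 x 0.008600 = 0.002921 mol.
Base is in excess by 0.002921 - 0.001743 = 0.001178 mol in a total volume of 0.02433 L.
[OH^-] = 0.001178/0.02433 = 0.04840 M, so pOH = 1.32 and pH = 14.00 - 1.32 = 12.68.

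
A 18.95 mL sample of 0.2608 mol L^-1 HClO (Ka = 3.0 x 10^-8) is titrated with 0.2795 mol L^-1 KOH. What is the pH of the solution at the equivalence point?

n(HClO) = 0.2608 x 0.01895 = 0.004942 mol; V(KOH) at equivalence = 0.004942/0.2795 = 0.01768 L.
At equivalence all the acid is converted to ClO-; total volume = 0.01895 + 0.01768 = 0.03663 L, so [ClO-] = 0.004942/0.03663 = 0.1349 M.
Kb = Kw/Ka = 1.0e-14 / 3.0 x 10^-8 = 3.33e-7.
[OH^-] = sqrt(Kb x [ClO-]) = sqrt(3.33e-7 x 0.1349) = 0.000212 M.
pOH = 3.67, so pH = 14.00 - 3.67 = 10.33.

10.33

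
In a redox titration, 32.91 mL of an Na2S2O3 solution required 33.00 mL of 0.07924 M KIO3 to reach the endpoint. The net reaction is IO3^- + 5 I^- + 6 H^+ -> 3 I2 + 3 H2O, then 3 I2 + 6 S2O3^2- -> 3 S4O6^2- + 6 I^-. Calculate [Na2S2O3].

n(KIO3) = 0.07924 x 0.03300 = 0.002615 mol.
From the balanced equation, 1 mol KIO3 reacts with 6 mol Na2S2O3, so n(Na2S2O3) = 0.002615 x 6/1 = 0.01569 mol.
[Na2S2O3] = 0.01569 / 0.03291 L = 0.477 M.

0.477 M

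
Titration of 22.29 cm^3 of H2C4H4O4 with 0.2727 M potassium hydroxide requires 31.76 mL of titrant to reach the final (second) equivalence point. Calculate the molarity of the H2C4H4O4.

n(KOH) = 0.2727 x 0.03176 = 0.008661 mol.
At the final (second) equivalence point, 2 mol OH^- react per mol H2C4H4O4, so n(H2C4H4O4) = 0.008661 / 2 = 0.004330 mol.
[H2C4H4O4] = 0.004330 / 0.02229 L = 0.194 M.

0.194 M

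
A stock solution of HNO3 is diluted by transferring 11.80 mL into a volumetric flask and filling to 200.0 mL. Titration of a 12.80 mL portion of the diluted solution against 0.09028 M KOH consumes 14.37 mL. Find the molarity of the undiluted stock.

1.72 M

n(KOH) = 0.09028 x 0.01437 = 0.001297 mol.
n(HNO3) in the aliquot = 0.001297 mol.
[diluted HNO3] = 0.001297 / 0.01280 = 0.1014 M.
Dilution factor = 200.0/11.80 = 16.95, so [stock] = 0.1014 x 16.95 = 1.72 M.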